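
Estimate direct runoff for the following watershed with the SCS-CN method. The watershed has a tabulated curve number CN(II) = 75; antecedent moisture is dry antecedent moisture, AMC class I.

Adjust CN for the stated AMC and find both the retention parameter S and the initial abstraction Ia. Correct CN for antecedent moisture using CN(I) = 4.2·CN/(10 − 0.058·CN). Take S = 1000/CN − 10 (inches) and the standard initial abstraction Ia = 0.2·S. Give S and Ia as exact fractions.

Adjust CN=75 to AMC I: 4.2·75/(10 − 0.058·75) → 315 ÷ (113/20) = 6300/113 ≈ 55.752
Retention S: 1000/CN − 10 with CN=55.752 → S = 500/63 ≈ 7.937 in
Ia = 0.2S: 0.2·7.937 = 1.587 in (exactly 100/63)

S = 500/63 in ≈ 7.937 in; Ia = 100/63 in ≈ 1.587 in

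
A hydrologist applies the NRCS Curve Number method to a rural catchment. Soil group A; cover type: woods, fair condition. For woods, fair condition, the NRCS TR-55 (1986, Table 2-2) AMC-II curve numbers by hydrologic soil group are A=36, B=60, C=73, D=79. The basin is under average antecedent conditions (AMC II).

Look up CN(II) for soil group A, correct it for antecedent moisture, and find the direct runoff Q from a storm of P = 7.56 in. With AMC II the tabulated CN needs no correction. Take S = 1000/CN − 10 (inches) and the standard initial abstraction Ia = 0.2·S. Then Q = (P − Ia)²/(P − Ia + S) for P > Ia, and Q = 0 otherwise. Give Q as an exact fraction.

NRCS table: woods, fair condition, soil group A → CN(II) = 36
CN(II) = 36; AMC II needs no correction.
Retention S: 1000/CN − 10 with CN=36.000 → S = 160/9 ≈ 17.778 in
Ia = 0.2·(160/9) = 32/9 in ≈ 3.556 in
P − Ia = 7.560 − 3.556 = 901/225 ≈ 4.004 in (> 0, runoff occurs)
Q = (901/225)²/((901/225) + 160/9) = (811801/50625)/(4901/225) = 811801/1102725 in ≈ 0.736 in

Q = 811801/1102725 in ≈ 0.736 in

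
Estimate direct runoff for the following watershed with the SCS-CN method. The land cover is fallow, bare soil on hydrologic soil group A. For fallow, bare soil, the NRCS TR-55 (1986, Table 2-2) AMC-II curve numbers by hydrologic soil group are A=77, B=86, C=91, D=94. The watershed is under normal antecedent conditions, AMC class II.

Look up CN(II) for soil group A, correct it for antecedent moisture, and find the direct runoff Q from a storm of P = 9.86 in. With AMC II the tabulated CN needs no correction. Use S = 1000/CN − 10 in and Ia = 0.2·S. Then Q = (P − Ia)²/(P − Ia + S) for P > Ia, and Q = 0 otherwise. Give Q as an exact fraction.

NRCS table: fallow, bare soil, soil group A → CN(II) = 77
CN(II) = 77; AMC II needs no correction.
Max retention: S = 1000/77 − 10 = 230/77 in (≈ 2.987 in)
Initial abstraction Ia = S/5 = (230/77)/5 = 46/77 ≈ 0.597 in
P − Ia = 9.860 − 0.597 = 35661/3850 ≈ 9.263 in (> 0, runoff occurs)
Q: (35661/3850)² ÷ (47161/3850) = 1271706921/181569850 in (≈ 7.004 in)

Q = 1271706921/181569850 in ≈ 7.004 in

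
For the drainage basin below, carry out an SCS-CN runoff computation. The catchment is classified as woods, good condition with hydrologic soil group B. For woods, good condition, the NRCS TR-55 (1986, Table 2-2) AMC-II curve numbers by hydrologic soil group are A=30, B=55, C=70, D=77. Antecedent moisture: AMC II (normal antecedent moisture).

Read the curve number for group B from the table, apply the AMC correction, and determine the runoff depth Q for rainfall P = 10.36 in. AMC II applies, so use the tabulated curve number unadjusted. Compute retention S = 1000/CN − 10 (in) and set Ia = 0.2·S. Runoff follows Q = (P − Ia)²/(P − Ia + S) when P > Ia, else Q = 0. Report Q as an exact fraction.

Q = 5755201/1278475 in ≈ 4.502 in

NRCS table: woods, good condition, soil group B → CN(II) = 55
CN(II) = 55; AMC II needs no correction.
Max retention: S = 1000/55 − 10 = 90/11 in (≈ 8.182 in)
Initial abstraction Ia = S/5 = (90/11)/5 = 18/11 ≈ 1.636 in
Excess rainfall: 10.360 − 1.636 = 8.724 in; P > Ia so Q > 0
Q = (2399/275)²/((2399/275) + 90/11) = (5755201/75625)/(4649/275) = 5755201/1278475 in ≈ 4.502 in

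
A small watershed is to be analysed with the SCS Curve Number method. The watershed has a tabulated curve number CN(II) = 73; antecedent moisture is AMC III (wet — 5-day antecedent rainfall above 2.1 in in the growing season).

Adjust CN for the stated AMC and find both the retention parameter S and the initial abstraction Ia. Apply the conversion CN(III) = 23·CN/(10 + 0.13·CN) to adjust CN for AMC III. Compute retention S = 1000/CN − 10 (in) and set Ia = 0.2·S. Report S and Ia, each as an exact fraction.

Adjust CN=73 to AMC III: 23·73/(10 + 0.13·73) → 1679 ÷ (1949/100) = 167900/1949 ≈ 86.147
Retention S: 1000/CN − 10 with CN=86.147 → S = 2700/1679 ≈ 1.608 in
Ia = 0.2S: 0.2·1.608 = 0.322 in (exactly 540/1679)

S = 2700/1679 in ≈ 1.608 in; Ia = 540/1679 in ≈ 0.322 in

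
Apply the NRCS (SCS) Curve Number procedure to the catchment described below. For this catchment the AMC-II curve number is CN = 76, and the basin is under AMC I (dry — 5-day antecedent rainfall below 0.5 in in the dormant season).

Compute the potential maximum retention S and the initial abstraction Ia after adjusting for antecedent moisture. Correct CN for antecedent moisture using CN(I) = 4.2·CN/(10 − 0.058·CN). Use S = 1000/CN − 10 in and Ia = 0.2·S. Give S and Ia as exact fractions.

Adjust CN=76 to AMC I: 4.2·76/(10 − 0.058·76) → (1596/5) ÷ (699/125) = 13300/233 ≈ 57.082
Retention S: 1000/CN − 10 with CN=57.082 → S = 1000/133 ≈ 7.519 in
Ia = 0.2S: 0.2·7.519 = 1.504 in (exactly 200/133)

S = 1000/133 in ≈ 7.519 in; Ia = 200/133 in ≈ 1.504 in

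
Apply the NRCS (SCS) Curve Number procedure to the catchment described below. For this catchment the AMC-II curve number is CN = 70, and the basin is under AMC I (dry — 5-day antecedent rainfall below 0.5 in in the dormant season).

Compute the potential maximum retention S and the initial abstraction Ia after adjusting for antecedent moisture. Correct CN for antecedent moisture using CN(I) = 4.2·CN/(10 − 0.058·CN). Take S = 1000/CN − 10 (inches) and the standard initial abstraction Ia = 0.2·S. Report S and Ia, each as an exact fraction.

Adjust CN=70 to AMC I: 4.2·70/(10 − 0.058·70) → 294 ÷ (297/50) = 4900/99 ≈ 49.495
S = 1000/(4900/99) − 10 = 500/49 in ≈ 10.204 in
Initial abstraction Ia = S/5 = (500/49)/5 = 100/49 ≈ 2.041 in

S = 500/49 in ≈ 10.204 in; Ia = 100/49 in ≈ 2.041 in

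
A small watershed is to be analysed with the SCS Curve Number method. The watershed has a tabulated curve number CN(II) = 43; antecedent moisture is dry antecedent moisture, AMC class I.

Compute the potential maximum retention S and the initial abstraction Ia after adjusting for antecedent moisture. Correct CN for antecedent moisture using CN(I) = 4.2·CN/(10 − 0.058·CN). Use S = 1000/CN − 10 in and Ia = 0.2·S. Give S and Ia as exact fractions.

S = 9500/301 in ≈ 31.561 in; Ia = 1900/301 in ≈ 6.312 in

Adjust CN=43 to AMC I: 4.2·43/(10 − 0.058·43) → (903/5) ÷ (3753/500) = 30100/1251 ≈ 24.061
S = 1000/(30100/1251) − 10 = 9500/301 in ≈ 31.561 in
Ia = 0.2·(9500/301) = 1900/301 in ≈ 6.312 in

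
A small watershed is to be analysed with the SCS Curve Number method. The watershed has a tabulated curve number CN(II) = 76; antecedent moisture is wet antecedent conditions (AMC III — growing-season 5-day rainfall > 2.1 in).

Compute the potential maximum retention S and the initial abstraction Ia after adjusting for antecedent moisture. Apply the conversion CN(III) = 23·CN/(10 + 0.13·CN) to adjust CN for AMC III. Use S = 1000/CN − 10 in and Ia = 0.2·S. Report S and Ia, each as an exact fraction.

S = 600/437 in ≈ 1.373 in; Ia = 120/437 in ≈ 0.275 in

Wet (AMC III): CN(III) = 23·76/(10 + 0.13·76) = 1748/(497/25) = 43700/497 ≈ 87.928
Retention S: 1000/CN − 10 with CN=87.928 → S = 600/437 ≈ 1.373 in
Ia = 0.2S: 0.2·1.373 = 0.275 in (exactly 120/437)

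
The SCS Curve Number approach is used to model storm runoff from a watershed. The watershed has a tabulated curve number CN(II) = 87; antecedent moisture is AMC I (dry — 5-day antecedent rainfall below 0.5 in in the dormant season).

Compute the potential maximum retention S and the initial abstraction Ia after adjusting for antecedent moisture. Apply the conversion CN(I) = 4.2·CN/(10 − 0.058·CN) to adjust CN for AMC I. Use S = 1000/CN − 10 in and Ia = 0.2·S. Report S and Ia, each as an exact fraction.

Dry (AMC I): CN(I) = 4.2·87/(10 − 0.058·87) = (1827/5)/(2477/500) = 182700/2477 ≈ 73.759
S = 1000/(182700/2477) − 10 = 6500/1827 in ≈ 3.558 in
Ia = 0.2S: 0.2·3.558 = 0.712 in (exactly 1300/1827)

S = 6500/1827 in ≈ 3.558 in; Ia = 1300/1827 in ≈ 0.712 in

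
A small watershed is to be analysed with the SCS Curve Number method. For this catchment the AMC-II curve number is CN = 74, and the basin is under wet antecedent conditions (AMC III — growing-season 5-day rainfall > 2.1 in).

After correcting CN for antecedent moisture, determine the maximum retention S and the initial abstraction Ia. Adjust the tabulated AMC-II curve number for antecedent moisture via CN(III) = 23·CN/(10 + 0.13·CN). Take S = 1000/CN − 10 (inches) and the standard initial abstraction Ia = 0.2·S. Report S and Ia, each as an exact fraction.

Adjust CN=74 to AMC III: 23·74/(10 + 0.13·74) → 1702 ÷ (981/50) = 85100/981 ≈ 86.748
Max retention: S = 1000/(85100/981) − 10 = 1300/851 in (≈ 1.528 in)
Ia = 0.2·(1300/851) = 260/851 in ≈ 0.306 in

S = 1300/851 in ≈ 1.528 in; Ia = 260/851 in ≈ 0.306 in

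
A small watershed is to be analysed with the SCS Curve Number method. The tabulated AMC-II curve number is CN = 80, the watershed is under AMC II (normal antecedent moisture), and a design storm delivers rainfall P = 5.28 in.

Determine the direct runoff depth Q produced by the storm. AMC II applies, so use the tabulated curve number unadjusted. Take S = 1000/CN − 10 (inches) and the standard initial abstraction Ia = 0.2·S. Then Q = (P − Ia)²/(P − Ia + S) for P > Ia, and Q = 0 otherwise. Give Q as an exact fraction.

Q = 57121/18200 in ≈ 3.139 in

Average conditions: CN = 80 (no AMC adjustment).
S = 1000/80 − 10 = 5/2 in ≈ 2.500 in
Ia = 0.2S: 0.2·2.500 = 0.500 in (exactly 1/2)
Excess rainfall: 5.280 − 0.500 = 4.780 in; P > Ia so Q > 0
Q: (239/50)² ÷ (182/25) = 57121/18200 in (≈ 3.139 in)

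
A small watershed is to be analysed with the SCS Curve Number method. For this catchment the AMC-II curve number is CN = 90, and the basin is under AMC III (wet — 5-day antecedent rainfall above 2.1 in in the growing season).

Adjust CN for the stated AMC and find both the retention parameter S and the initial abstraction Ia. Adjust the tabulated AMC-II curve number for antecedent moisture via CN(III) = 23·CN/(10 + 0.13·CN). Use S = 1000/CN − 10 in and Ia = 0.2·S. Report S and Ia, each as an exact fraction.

S = 100/207 in ≈ 0.483 in; Ia = 20/207 in ≈ 0.097 in

Adjust CN=90 to AMC III: 23·90/(10 + 0.13·90) → 2070 ÷ (217/10) = 20700/217 ≈ 95.392
Max retention: S = 1000/(20700/217) − 10 = 100/207 in (≈ 0.483 in)
Initial abstraction Ia = S/5 = (100/207)/5 = 20/207 ≈ 0.097 in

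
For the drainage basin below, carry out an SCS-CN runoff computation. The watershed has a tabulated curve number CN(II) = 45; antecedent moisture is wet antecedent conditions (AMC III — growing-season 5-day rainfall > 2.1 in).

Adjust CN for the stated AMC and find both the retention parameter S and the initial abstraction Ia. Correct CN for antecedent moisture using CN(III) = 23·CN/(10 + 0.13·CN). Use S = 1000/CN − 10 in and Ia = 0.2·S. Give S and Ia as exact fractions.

S = 1100/207 in ≈ 5.314 in; Ia = 220/207 in ≈ 1.063 in

Wet (AMC III): CN(III) = 23·45/(10 + 0.13·45) = 1035/(317/20) = 20700/317 ≈ 65.300
Retention S: 1000/CN − 10 with CN=65.300 → S = 1100/207 ≈ 5.314 in
Ia = 0.2S: 0.2·5.314 = 1.063 in (exactly 220/207)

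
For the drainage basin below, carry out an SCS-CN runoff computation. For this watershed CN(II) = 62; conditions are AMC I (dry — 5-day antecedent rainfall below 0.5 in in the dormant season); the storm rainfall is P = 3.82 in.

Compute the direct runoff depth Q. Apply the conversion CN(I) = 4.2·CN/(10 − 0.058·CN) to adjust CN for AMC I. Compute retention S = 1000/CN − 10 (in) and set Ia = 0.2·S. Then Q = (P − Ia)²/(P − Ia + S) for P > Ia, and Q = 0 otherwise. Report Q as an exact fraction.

Adjust CN=62 to AMC I: 4.2·62/(10 − 0.058·62) → (1302/5) ÷ (1601/250) = 65100/1601 ≈ 40.662
S = 1000/(65100/1601) − 10 = 9500/651 in ≈ 14.593 in
Ia = 0.2·(9500/651) = 1900/651 in ≈ 2.919 in
Excess rainfall: 3.820 − 2.919 = 0.901 in; P > Ia so Q > 0
Runoff Q = (P−Ia)²/(P−Ia+S) = (0.901)²/(0.901+14.593) = 860894281/16416299550 ≈ 0.052 in

Q = 860894281/16416299550 in ≈ 0.052 in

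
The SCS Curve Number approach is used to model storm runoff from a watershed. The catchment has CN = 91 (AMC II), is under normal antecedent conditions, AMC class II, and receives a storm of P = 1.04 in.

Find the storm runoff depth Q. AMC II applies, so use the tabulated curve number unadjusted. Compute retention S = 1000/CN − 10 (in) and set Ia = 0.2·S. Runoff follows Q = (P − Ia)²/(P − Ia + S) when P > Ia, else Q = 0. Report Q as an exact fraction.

AMC II — tabulated CN = 91 applies directly.
Max retention: S = 1000/91 − 10 = 90/91 in (≈ 0.989 in)
Initial abstraction Ia = S/5 = (90/91)/5 = 18/91 ≈ 0.198 in
P − Ia = 1.040 − 0.198 = 1916/2275 ≈ 0.842 in (> 0, runoff occurs)
Q = (1916/2275)²/((1916/2275) + 90/91) = (3671056/5175625)/(4166/2275) = 1835528/4738825 in ≈ 0.387 in

Q = 1835528/4738825 in ≈ 0.387 in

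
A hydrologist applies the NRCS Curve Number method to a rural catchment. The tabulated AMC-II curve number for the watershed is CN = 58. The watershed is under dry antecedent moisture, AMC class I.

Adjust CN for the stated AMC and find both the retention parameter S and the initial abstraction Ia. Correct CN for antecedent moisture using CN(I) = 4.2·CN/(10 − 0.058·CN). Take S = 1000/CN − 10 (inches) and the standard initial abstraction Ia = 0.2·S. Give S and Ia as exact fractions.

Dry (AMC I): CN(I) = 4.2·58/(10 − 0.058·58) = (1218/5)/(1659/250) = 2900/79 ≈ 36.709
Retention S: 1000/CN − 10 with CN=36.709 → S = 500/29 ≈ 17.241 in
Ia = 0.2S: 0.2·17.241 = 3.448 in (exactly 100/29)

S = 500/29 in ≈ 17.241 in; Ia = 100/29 in ≈ 3.448 in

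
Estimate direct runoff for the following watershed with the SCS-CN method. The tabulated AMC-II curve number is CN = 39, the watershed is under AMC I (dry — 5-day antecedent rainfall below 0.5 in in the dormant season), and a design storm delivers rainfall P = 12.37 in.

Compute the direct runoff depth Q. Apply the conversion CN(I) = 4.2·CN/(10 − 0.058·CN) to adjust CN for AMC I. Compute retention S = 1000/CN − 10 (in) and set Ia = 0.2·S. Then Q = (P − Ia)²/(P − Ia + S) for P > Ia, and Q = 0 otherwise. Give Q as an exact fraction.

Q = 162492028609/282809135700 in ≈ 0.575 in

CN(I) from CN(II)=39: (4.2·39)/(10 − 0.058·39) = 81900/3869 ≈ 21.168
Retention S: 1000/CN − 10 with CN=21.168 → S = 30500/819 ≈ 37.241 in
Ia = 0.2·(30500/819) = 6100/819 in ≈ 7.448 in
Excess rainfall: 12.370 − 7.448 = 4.922 in; P > Ia so Q > 0
Runoff Q = (P−Ia)²/(P−Ia+S) = (4.922)²/(4.922+37.241) = 162492028609/282809135700 ≈ 0.575 in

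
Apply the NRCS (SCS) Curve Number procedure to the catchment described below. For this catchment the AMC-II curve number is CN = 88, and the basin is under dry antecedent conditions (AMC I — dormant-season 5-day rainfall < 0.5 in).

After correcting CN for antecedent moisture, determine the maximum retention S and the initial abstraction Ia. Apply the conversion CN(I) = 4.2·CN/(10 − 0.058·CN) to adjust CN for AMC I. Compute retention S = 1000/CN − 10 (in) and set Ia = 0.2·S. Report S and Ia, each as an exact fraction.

S = 250/77 in ≈ 3.247 in; Ia = 50/77 in ≈ 0.649 in

Dry (AMC I): CN(I) = 4.2·88/(10 − 0.058·88) = (1848/5)/(612/125) = 3850/51 ≈ 75.490
S = 1000/(3850/51) − 10 = 250/77 in ≈ 3.247 in
Ia = 0.2·(250/77) = 50/77 in ≈ 0.649 in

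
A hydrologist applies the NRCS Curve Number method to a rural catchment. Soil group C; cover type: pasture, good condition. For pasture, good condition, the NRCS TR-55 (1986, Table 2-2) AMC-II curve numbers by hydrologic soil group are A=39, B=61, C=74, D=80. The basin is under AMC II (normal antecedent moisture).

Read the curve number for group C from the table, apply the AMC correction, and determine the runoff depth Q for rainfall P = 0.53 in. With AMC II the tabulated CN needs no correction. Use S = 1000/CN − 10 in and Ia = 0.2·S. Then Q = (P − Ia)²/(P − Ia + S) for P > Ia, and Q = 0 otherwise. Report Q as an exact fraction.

Q = 0 in ≈ 0.000 in

NRCS table: pasture, good condition, soil group C → CN(II) = 74
Average conditions: CN = 74 (no AMC adjustment).
Max retention: S = 1000/74 − 10 = 130/37 in (≈ 3.514 in)
Initial abstraction Ia = S/5 = (130/37)/5 = 26/37 ≈ 0.703 in
P = 0.530 ≤ Ia = 0.703 in: entire storm abstracted, Q = 0.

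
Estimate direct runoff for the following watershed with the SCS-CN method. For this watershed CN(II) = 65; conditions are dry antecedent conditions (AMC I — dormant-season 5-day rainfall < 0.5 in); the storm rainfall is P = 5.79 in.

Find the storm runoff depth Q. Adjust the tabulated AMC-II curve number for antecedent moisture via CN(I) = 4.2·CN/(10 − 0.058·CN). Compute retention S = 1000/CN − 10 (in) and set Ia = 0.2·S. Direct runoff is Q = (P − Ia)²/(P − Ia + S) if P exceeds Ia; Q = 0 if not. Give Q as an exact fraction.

Adjust CN=65 to AMC I: 4.2·65/(10 − 0.058·65) → 273 ÷ (623/100) = 3900/89 ≈ 43.820
Retention S: 1000/CN − 10 with CN=43.820 → S = 500/39 ≈ 12.821 in
Initial abstraction Ia = S/5 = (500/39)/5 = 100/39 ≈ 2.564 in
Excess rainfall: 5.790 − 2.564 = 3.226 in; P > Ia so Q > 0
Q = (12581/3900)²/((12581/3900) + 500/39) = (158281561/15210000)/(62581/3900) = 158281561/244065900 in ≈ 0.649 in

Q = 158281561/244065900 in ≈ 0.649 in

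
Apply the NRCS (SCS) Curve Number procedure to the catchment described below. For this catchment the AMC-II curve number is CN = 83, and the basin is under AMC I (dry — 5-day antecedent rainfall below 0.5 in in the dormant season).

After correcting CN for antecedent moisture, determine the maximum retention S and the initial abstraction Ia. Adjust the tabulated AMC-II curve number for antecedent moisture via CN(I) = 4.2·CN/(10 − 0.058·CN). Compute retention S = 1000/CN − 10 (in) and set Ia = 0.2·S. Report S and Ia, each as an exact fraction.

S = 8500/1743 in ≈ 4.877 in; Ia = 1700/1743 in ≈ 0.975 in

CN(I) from CN(II)=83: (4.2·83)/(10 − 0.058·83) = 174300/2593 ≈ 67.219
S = 1000/(174300/2593) − 10 = 8500/1743 in ≈ 4.877 in
Ia = 0.2S: 0.2·4.877 = 0.975 in (exactly 1700/1743)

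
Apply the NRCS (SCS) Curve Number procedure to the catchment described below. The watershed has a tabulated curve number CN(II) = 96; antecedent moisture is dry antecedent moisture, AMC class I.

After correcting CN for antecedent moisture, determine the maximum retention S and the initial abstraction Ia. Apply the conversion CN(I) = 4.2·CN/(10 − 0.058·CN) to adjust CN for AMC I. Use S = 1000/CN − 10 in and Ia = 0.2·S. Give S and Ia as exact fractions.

S = 125/126 in ≈ 0.992 in; Ia = 25/126 in ≈ 0.198 in

Dry (AMC I): CN(I) = 4.2·96/(10 − 0.058·96) = (2016/5)/(554/125) = 25200/277 ≈ 90.975
Retention S: 1000/CN − 10 with CN=90.975 → S = 125/126 ≈ 0.992 in
Ia = 0.2S: 0.2·0.992 = 0.198 in (exactly 25/126)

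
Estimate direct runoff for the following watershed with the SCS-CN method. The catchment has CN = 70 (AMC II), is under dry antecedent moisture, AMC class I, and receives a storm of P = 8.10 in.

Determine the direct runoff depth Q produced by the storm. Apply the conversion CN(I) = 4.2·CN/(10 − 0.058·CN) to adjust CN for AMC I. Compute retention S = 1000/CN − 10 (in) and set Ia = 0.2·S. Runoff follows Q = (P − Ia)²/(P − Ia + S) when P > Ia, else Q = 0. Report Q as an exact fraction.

Q = 8814961/3904810 in ≈ 2.257 in

CN(I) from CN(II)=70: (4.2·70)/(10 − 0.058·70) = 4900/99 ≈ 49.495
S = 1000/(4900/99) − 10 = 500/49 in ≈ 10.204 in
Ia = 0.2·(500/49) = 100/49 in ≈ 2.041 in
Excess rainfall: 8.100 − 2.041 = 6.059 in; P > Ia so Q > 0
Q = (2969/490)²/((2969/490) + 500/49) = (8814961/240100)/(7969/490) = 8814961/3904810 in ≈ 2.257 in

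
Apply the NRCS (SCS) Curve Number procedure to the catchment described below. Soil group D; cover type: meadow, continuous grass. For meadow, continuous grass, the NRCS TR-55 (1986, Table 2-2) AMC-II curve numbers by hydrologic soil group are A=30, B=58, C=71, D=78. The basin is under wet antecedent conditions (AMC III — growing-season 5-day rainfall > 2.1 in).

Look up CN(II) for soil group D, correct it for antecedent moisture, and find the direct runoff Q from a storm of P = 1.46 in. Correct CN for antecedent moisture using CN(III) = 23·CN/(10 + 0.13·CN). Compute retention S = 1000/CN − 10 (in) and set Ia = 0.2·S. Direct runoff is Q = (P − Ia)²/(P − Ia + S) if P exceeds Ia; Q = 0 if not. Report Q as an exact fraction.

Q = 2968179361/4910222850 in ≈ 0.604 in

NRCS table: meadow, continuous grass, soil group D → CN(II) = 78
Adjust CN=78 to AMC III: 23·78/(10 + 0.13·78) → 1794 ÷ (1007/50) = 89700/1007 ≈ 89.076
Max retention: S = 1000/(89700/1007) − 10 = 1100/897 in (≈ 1.226 in)
Ia = 0.2·(1100/897) = 220/897 in ≈ 0.245 in
Since P=1.460 > Ia=0.245: effective rainfall P−Ia = 54481/44850 in
Q = (54481/44850)²/((54481/44850) + 1100/897) = (2968179361/2011522500)/(109481/44850) = 2968179361/4910222850 in ≈ 0.604 in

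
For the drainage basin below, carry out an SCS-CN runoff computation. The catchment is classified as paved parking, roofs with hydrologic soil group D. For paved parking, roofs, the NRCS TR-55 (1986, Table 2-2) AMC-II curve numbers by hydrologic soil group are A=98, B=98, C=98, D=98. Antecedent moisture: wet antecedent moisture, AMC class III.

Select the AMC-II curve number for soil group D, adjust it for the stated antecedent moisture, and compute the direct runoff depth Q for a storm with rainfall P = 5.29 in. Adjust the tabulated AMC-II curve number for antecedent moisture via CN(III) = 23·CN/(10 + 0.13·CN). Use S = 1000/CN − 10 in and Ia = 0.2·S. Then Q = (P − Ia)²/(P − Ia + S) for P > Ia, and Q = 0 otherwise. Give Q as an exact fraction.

Q = 353053437489/68091424100 in ≈ 5.185 in

NRCS table: paved parking, roofs, soil group D → CN(II) = 98
Wet (AMC III): CN(III) = 23·98/(10 + 0.13·98) = 2254/(1137/50) = 112700/1137 ≈ 99.120
Retention S: 1000/CN − 10 with CN=99.120 → S = 100/1127 ≈ 0.089 in
Ia = 0.2·(100/1127) = 20/1127 in ≈ 0.018 in
Since P=5.290 > Ia=0.018: effective rainfall P−Ia = 594183/112700 in
Q: (594183/112700)² ÷ (604183/112700) = 353053437489/68091424100 in (≈ 5.185 in)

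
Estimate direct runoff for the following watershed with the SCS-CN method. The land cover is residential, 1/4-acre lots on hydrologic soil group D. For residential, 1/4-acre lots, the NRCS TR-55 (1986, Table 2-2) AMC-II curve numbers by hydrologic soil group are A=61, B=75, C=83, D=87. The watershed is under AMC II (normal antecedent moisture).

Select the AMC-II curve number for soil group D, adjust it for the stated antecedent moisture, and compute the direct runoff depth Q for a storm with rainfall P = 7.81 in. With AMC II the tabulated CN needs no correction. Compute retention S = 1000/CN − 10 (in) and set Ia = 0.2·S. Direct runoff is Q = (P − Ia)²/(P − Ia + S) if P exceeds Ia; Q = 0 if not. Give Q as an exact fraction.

NRCS table: residential, 1/4-acre lots, soil group D → CN(II) = 87
Average conditions: CN = 87 (no AMC adjustment).
S = 1000/87 − 10 = 130/87 in ≈ 1.494 in
Ia = 0.2·(130/87) = 26/87 in ≈ 0.299 in
Since P=7.810 > Ia=0.299: effective rainfall P−Ia = 65347/8700 in
Q = (65347/8700)²/((65347/8700) + 130/87) = (4270230409/75690000)/(78347/8700) = 4270230409/681618900 in ≈ 6.265 in

Q = 4270230409/681618900 in ≈ 6.265 in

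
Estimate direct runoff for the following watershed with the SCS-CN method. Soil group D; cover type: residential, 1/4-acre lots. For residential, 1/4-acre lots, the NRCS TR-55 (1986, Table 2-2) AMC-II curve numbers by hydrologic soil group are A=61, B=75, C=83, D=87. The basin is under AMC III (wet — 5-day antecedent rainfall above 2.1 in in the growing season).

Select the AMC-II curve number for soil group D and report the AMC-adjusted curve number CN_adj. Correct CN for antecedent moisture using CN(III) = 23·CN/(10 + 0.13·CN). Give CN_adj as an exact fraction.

CN_adj = 200100/2131 ≈ 93.900

NRCS table: residential, 1/4-acre lots, soil group D → CN(II) = 87
Wet (AMC III): CN(III) = 23·87/(10 + 0.13·87) = 2001/(2131/100) = 200100/2131 ≈ 93.900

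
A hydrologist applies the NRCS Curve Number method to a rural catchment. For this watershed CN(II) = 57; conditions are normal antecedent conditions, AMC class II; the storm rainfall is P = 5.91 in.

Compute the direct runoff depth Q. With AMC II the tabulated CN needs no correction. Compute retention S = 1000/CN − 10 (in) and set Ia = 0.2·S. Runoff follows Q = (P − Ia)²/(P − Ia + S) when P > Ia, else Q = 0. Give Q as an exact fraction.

Q = 629357569/388095900 in ≈ 1.622 in

AMC II — tabulated CN = 57 applies directly.
Retention S: 1000/CN − 10 with CN=57.000 → S = 430/57 ≈ 7.544 in
Ia = 0.2S: 0.2·7.544 = 1.509 in (exactly 86/57)
P − Ia = 5.910 − 1.509 = 25087/5700 ≈ 4.401 in (> 0, runoff occurs)
Runoff Q = (P−Ia)²/(P−Ia+S) = (4.401)²/(4.401+7.544) = 629357569/388095900 ≈ 1.622 in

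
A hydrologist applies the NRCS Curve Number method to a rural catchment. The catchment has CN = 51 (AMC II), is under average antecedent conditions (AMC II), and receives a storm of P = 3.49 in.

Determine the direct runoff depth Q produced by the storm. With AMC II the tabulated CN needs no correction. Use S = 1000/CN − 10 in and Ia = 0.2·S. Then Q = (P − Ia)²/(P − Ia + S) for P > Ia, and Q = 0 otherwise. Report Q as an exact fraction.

Average conditions: CN = 51 (no AMC adjustment).
S = 1000/51 − 10 = 490/51 in ≈ 9.608 in
Initial abstraction Ia = S/5 = (490/51)/5 = 98/51 ≈ 1.922 in
P − Ia = 3.490 − 1.922 = 7999/5100 ≈ 1.568 in (> 0, runoff occurs)
Q = (7999/5100)²/((7999/5100) + 490/51) = (63984001/26010000)/(56999/5100) = 63984001/290694900 in ≈ 0.220 in

Q = 63984001/290694900 in ≈ 0.220 in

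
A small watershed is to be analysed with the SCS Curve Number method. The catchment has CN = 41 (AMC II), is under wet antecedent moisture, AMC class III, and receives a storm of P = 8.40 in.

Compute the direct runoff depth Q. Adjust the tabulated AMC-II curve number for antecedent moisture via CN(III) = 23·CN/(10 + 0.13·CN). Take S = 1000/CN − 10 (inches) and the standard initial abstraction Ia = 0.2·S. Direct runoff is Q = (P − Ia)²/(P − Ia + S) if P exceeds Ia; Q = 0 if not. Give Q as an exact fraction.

CN(III) from CN(II)=41: (23·41)/(10 + 0.13·41) = 94300/1533 ≈ 61.513
S = 1000/(94300/1533) − 10 = 5900/943 in ≈ 6.257 in
Initial abstraction Ia = S/5 = (5900/943)/5 = 1180/943 ≈ 1.251 in
Since P=8.400 > Ia=1.251: effective rainfall P−Ia = 33706/4715 in
Q: (33706/4715)² ÷ (63206/4715) = 568047218/149008145 in (≈ 3.812 in)

Q = 568047218/149008145 in ≈ 3.812 in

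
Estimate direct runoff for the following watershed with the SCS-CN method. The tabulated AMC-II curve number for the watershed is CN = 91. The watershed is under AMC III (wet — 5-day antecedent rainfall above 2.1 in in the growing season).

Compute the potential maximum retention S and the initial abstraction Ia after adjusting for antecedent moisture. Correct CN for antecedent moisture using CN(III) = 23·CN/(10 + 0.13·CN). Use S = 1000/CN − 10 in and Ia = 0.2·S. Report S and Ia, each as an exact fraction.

S = 900/2093 in ≈ 0.430 in; Ia = 180/2093 in ≈ 0.086 in

Adjust CN=91 to AMC III: 23·91/(10 + 0.13·91) → 2093 ÷ (2183/100) = 209300/2183 ≈ 95.877
Max retention: S = 1000/(209300/2183) − 10 = 900/2093 in (≈ 0.430 in)
Ia = 0.2·(900/2093) = 180/2093 in ≈ 0.086 in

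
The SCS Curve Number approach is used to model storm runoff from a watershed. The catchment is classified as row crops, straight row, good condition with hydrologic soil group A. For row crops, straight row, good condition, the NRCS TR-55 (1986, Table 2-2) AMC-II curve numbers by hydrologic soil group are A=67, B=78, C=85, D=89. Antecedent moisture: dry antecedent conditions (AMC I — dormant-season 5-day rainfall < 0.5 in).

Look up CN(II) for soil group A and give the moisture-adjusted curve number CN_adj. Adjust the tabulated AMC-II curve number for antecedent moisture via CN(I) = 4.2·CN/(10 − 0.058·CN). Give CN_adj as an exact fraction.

CN_adj = 46900/1019 ≈ 46.026

NRCS table: row crops, straight row, good condition, soil group A → CN(II) = 67
Adjust CN=67 to AMC I: 4.2·67/(10 − 0.058·67) → (1407/5) ÷ (3057/500) = 46900/1019 ≈ 46.026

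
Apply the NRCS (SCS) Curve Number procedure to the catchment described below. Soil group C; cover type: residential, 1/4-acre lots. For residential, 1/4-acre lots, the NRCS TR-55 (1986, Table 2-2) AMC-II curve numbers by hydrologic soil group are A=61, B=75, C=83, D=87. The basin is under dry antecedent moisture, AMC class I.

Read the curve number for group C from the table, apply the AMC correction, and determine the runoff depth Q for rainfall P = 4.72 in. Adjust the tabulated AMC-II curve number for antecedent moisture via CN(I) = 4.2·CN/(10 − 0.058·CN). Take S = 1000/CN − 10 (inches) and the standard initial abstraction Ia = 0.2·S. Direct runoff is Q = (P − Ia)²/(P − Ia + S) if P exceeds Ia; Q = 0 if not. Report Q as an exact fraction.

NRCS table: residential, 1/4-acre lots, soil group C → CN(II) = 83
Dry (AMC I): CN(I) = 4.2·83/(10 − 0.058·83) = (1743/5)/(2593/500) = 174300/2593 ≈ 67.219
S = 1000/(174300/2593) − 10 = 8500/1743 in ≈ 4.877 in
Initial abstraction Ia = S/5 = (8500/1743)/5 = 1700/1743 ≈ 0.975 in
Excess rainfall: 4.720 − 0.975 = 3.745 in; P > Ia so Q > 0
Runoff Q = (P−Ia)²/(P−Ia+S) = (3.745)²/(3.745+4.877) = 13312877138/8184997275 ≈ 1.626 in

Q = 13312877138/8184997275 in ≈ 1.626 in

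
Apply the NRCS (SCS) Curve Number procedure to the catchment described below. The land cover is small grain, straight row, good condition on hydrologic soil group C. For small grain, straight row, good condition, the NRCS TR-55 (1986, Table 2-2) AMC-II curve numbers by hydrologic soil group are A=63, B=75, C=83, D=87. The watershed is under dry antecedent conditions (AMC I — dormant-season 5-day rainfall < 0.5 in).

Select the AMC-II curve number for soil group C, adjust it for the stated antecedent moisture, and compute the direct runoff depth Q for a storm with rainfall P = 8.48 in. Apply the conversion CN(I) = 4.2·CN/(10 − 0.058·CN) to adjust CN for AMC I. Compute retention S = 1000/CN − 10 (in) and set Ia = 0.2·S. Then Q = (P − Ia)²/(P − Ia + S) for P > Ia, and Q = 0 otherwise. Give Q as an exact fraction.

Q = 26734866064/5877352425 in ≈ 4.549 in

NRCS table: small grain, straight row, good condition, soil group C → CN(II) = 83
Dry (AMC I): CN(I) = 4.2·83/(10 − 0.058·83) = (1743/5)/(2593/500) = 174300/2593 ≈ 67.219
Max retention: S = 1000/(174300/2593) − 10 = 8500/1743 in (≈ 4.877 in)
Ia = 0.2·(8500/1743) = 1700/1743 in ≈ 0.975 in
Since P=8.480 > Ia=0.975: effective rainfall P−Ia = 327016/43575 in
Runoff Q = (P−Ia)²/(P−Ia+S) = (7.505)²/(7.505+4.877) = 26734866064/5877352425 ≈ 4.549 in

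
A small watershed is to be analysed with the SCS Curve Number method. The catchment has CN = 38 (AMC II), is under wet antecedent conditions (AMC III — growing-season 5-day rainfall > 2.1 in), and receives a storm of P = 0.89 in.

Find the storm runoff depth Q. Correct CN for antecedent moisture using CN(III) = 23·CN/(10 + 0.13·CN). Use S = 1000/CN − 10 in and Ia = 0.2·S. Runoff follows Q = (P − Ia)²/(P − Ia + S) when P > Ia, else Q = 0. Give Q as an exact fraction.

Q = 0 in ≈ 0.000 in

CN(III) from CN(II)=38: (23·38)/(10 + 0.13·38) = 43700/747 ≈ 58.501
Retention S: 1000/CN − 10 with CN=58.501 → S = 3100/437 ≈ 7.094 in
Ia = 0.2·(3100/437) = 620/437 in ≈ 1.419 in
P = 0.890 ≤ Ia = 1.419 in: entire storm abstracted, Q = 0.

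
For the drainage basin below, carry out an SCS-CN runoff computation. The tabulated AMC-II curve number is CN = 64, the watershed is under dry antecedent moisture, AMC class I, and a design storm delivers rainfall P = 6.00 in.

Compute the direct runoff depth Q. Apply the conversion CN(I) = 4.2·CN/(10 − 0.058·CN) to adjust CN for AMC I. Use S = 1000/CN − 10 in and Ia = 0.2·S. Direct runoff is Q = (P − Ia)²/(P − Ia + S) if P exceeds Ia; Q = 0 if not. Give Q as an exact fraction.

Q = 961/1456 in ≈ 0.660 in

Dry (AMC I): CN(I) = 4.2·64/(10 − 0.058·64) = (1344/5)/(786/125) = 5600/131 ≈ 42.748
S = 1000/(5600/131) − 10 = 375/28 in ≈ 13.393 in
Ia = 0.2S: 0.2·13.393 = 2.679 in (exactly 75/28)
Excess rainfall: 6.000 − 2.679 = 3.321 in; P > Ia so Q > 0
Q = (93/28)²/((93/28) + 375/28) = (8649/784)/(117/7) = 961/1456 in ≈ 0.660 in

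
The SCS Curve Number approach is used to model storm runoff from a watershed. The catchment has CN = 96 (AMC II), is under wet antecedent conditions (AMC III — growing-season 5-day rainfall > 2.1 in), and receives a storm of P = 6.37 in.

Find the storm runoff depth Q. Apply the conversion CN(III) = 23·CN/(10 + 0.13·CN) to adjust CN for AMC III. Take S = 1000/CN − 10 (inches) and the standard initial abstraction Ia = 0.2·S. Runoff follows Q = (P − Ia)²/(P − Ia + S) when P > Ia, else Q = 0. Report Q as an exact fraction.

Q = 1909952209/310175700 in ≈ 6.158 in

Adjust CN=96 to AMC III: 23·96/(10 + 0.13·96) → 2208 ÷ (562/25) = 27600/281 ≈ 98.221
Retention S: 1000/CN − 10 with CN=98.221 → S = 25/138 ≈ 0.181 in
Initial abstraction Ia = S/5 = (25/138)/5 = 5/138 ≈ 0.036 in
Since P=6.370 > Ia=0.036: effective rainfall P−Ia = 43703/6900 in
Q = (43703/6900)²/((43703/6900) + 25/138) = (1909952209/47610000)/(44953/6900) = 1909952209/310175700 in ≈ 6.158 in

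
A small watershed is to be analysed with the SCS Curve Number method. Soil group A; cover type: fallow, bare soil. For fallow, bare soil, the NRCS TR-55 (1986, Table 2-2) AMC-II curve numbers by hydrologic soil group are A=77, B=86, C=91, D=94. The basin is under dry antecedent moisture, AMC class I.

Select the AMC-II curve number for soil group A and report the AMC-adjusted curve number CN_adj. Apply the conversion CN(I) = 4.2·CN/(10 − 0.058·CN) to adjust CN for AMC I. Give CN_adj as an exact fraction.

CN_adj = 161700/2767 ≈ 58.439

NRCS table: fallow, bare soil, soil group A → CN(II) = 77
CN(I) from CN(II)=77: (4.2·77)/(10 − 0.058·77) = 161700/2767 ≈ 58.439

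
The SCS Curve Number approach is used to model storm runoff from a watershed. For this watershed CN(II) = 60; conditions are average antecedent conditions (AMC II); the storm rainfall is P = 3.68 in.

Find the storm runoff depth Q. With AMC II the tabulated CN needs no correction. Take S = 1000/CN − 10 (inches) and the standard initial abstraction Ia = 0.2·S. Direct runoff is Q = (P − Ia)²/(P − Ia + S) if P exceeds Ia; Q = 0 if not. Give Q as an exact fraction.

Q = 7744/12675 in ≈ 0.611 in

CN(II) = 60; AMC II needs no correction.
Max retention: S = 1000/60 − 10 = 20/3 in (≈ 6.667 in)
Ia = 0.2·(20/3) = 4/3 in ≈ 1.333 in
Since P=3.680 > Ia=1.333: effective rainfall P−Ia = 176/75 in
Q: (176/75)² ÷ (676/75) = 7744/12675 in (≈ 0.611 in)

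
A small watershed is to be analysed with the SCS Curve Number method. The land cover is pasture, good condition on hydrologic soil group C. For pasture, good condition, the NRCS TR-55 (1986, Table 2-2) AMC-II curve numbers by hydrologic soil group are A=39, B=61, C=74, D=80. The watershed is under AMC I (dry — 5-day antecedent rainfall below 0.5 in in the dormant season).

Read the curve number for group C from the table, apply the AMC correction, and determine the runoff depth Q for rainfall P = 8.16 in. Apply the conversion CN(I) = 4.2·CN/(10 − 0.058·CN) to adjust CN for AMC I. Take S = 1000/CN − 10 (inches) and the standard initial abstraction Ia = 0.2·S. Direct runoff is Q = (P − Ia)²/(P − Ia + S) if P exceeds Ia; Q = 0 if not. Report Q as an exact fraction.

Q = 3969504016/1401066975 in ≈ 2.833 in

NRCS table: pasture, good condition, soil group C → CN(II) = 74
CN(I) from CN(II)=74: (4.2·74)/(10 − 0.058·74) = 77700/1427 ≈ 54.450
Max retention: S = 1000/(77700/1427) − 10 = 6500/777 in (≈ 8.366 in)
Initial abstraction Ia = S/5 = (6500/777)/5 = 1300/777 ≈ 1.673 in
Since P=8.160 > Ia=1.673: effective rainfall P−Ia = 126008/19425 in
Runoff Q = (P−Ia)²/(P−Ia+S) = (6.487)²/(6.487+8.366) = 3969504016/1401066975 ≈ 2.833 in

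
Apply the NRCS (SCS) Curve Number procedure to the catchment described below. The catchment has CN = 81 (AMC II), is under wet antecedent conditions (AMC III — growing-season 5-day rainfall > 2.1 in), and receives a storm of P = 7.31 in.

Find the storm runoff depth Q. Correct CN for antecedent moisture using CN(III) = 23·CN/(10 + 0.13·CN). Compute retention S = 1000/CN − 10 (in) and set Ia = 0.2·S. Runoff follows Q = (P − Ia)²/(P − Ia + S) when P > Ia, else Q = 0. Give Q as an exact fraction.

Adjust CN=81 to AMC III: 23·81/(10 + 0.13·81) → 1863 ÷ (2053/100) = 186300/2053 ≈ 90.745
Max retention: S = 1000/(186300/2053) − 10 = 1900/1863 in (≈ 1.020 in)
Ia = 0.2·(1900/1863) = 380/1863 in ≈ 0.204 in
Excess rainfall: 7.310 − 0.204 = 7.106 in; P > Ia so Q > 0
Q = (1323853/186300)²/((1323853/186300) + 1900/1863) = (1752586765609/34707690000)/(1513853/186300) = 1752586765609/282030813900 in ≈ 6.214 in

Q = 1752586765609/282030813900 in ≈ 6.214 in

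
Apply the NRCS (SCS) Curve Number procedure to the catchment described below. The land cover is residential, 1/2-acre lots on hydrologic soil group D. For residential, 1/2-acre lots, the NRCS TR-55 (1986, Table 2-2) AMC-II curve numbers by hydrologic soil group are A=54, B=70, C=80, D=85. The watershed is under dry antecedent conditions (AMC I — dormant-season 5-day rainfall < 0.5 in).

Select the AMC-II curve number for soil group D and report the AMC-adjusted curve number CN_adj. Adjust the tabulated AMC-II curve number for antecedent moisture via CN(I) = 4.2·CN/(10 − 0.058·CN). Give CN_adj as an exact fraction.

CN_adj = 11900/169 ≈ 70.414

NRCS table: residential, 1/2-acre lots, soil group D → CN(II) = 85
CN(I) from CN(II)=85: (4.2·85)/(10 − 0.058·85) = 11900/169 ≈ 70.414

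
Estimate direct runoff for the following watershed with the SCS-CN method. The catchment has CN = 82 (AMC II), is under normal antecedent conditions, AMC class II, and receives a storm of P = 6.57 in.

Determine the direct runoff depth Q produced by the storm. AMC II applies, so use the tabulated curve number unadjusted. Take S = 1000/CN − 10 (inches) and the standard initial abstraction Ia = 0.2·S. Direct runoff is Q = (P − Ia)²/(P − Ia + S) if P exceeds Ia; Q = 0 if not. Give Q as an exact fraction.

Q = 70207641/15551300 in ≈ 4.515 in

CN(II) = 82; AMC II needs no correction.
S = 1000/82 − 10 = 90/41 in ≈ 2.195 in
Ia = 0.2·(90/41) = 18/41 in ≈ 0.439 in
Since P=6.570 > Ia=0.439: effective rainfall P−Ia = 25137/4100 in
Runoff Q = (P−Ia)²/(P−Ia+S) = (6.131)²/(6.131+2.195) = 70207641/15551300 ≈ 4.515 in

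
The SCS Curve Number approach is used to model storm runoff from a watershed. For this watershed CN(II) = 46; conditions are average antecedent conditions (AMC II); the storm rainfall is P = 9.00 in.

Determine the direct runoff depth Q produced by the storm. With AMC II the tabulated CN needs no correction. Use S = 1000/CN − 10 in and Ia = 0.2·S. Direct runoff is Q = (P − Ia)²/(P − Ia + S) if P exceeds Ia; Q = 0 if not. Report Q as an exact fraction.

AMC II — tabulated CN = 46 applies directly.
S = 1000/46 − 10 = 270/23 in ≈ 11.739 in
Ia = 0.2·(270/23) = 54/23 in ≈ 2.348 in
P − Ia = 9.000 − 2.348 = 153/23 ≈ 6.652 in (> 0, runoff occurs)
Q: (153/23)² ÷ (423/23) = 2601/1081 in (≈ 2.406 in)

Q = 2601/1081 in ≈ 2.406 in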